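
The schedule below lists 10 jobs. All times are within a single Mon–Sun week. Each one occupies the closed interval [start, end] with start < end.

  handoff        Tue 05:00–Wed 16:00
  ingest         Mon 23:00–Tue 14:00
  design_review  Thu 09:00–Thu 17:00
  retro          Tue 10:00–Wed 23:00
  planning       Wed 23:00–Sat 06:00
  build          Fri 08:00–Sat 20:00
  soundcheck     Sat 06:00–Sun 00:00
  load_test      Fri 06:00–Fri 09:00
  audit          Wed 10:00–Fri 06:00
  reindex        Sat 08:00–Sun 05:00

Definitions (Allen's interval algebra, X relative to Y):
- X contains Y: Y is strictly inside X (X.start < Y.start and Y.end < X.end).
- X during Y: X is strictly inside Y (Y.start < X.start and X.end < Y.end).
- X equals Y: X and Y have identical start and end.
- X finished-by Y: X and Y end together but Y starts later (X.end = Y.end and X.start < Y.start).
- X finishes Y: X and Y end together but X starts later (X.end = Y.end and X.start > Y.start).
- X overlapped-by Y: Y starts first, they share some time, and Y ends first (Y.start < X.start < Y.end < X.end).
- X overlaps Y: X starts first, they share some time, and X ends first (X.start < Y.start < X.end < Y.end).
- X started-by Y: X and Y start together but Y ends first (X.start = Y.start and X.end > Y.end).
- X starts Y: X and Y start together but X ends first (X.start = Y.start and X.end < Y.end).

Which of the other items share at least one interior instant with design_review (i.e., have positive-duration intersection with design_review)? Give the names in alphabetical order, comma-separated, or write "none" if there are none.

Target design_review = [Thu 09:00, Thu 17:00].
audit [Wed 10:00, Fri 06:00] → contains → yes.
build [Fri 08:00, Sat 20:00] → after → no.
handoff [Tue 05:00, Wed 16:00] → before → no.
ingest [Mon 23:00, Tue 14:00] → before → no.
load_test [Fri 06:00, Fri 09:00] → after → no.
planning [Wed 23:00, Sat 06:00] → contains → yes.
reindex [Sat 08:00, Sun 05:00] → after → no.
retro [Tue 10:00, Wed 23:00] → before → no.
soundcheck [Sat 06:00, Sun 00:00] → after → no.
Result: audit, planning.

audit, planning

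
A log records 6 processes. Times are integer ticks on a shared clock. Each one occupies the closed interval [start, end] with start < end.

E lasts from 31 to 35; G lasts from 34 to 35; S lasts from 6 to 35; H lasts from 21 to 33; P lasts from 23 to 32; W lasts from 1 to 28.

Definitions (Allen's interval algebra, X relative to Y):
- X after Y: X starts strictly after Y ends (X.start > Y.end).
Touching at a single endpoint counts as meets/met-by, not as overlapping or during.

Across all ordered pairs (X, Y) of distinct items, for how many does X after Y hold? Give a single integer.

Checking all 30 ordered pairs for relation 'after'; matching pairs in alphabetical order:
(E, W): E after W ✓
(G, H): G after H ✓
(G, P): G after P ✓
(G, W): G after W ✓
Count: 4.

4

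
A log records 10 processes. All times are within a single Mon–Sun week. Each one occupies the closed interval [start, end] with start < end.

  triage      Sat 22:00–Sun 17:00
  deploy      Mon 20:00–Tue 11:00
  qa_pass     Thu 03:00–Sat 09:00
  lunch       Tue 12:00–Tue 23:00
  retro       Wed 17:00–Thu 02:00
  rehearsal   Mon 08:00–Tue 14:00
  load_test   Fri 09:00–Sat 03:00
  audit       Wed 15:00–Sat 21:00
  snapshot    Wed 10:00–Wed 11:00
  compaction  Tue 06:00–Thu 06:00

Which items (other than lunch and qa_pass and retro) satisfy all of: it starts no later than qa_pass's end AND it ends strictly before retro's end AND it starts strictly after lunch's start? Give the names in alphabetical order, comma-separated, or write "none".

Conditions: its start is no later than qa_pass's end (X.start <= Sat 09:00) AND its end is strictly before retro's end (X.end < Thu 02:00) AND its start is strictly after lunch's start (X.start > Tue 12:00).
audit: start Wed 15:00 <= Sat 09:00? ✓; end Sat 21:00 < Thu 02:00? ✗; start Wed 15:00 > Tue 12:00? ✓ → no.
compaction: start Tue 06:00 <= Sat 09:00? ✓; end Thu 06:00 < Thu 02:00? ✗; start Tue 06:00 > Tue 12:00? ✗ → no.
deploy: start Mon 20:00 <= Sat 09:00? ✓; end Tue 11:00 < Thu 02:00? ✓; start Mon 20:00 > Tue 12:00? ✗ → no.
load_test: start Fri 09:00 <= Sat 09:00? ✓; end Sat 03:00 < Thu 02:00? ✗; start Fri 09:00 > Tue 12:00? ✓ → no.
rehearsal: start Mon 08:00 <= Sat 09:00? ✓; end Tue 14:00 < Thu 02:00? ✓; start Mon 08:00 > Tue 12:00? ✗ → no.
snapshot: start Wed 10:00 <= Sat 09:00? ✓; end Wed 11:00 < Thu 02:00? ✓; start Wed 10:00 > Tue 12:00? ✓ → yes.
triage: start Sat 22:00 <= Sat 09:00? ✗; end Sun 17:00 < Thu 02:00? ✗; start Sat 22:00 > Tue 12:00? ✓ → no.
Result: snapshot.

snapshot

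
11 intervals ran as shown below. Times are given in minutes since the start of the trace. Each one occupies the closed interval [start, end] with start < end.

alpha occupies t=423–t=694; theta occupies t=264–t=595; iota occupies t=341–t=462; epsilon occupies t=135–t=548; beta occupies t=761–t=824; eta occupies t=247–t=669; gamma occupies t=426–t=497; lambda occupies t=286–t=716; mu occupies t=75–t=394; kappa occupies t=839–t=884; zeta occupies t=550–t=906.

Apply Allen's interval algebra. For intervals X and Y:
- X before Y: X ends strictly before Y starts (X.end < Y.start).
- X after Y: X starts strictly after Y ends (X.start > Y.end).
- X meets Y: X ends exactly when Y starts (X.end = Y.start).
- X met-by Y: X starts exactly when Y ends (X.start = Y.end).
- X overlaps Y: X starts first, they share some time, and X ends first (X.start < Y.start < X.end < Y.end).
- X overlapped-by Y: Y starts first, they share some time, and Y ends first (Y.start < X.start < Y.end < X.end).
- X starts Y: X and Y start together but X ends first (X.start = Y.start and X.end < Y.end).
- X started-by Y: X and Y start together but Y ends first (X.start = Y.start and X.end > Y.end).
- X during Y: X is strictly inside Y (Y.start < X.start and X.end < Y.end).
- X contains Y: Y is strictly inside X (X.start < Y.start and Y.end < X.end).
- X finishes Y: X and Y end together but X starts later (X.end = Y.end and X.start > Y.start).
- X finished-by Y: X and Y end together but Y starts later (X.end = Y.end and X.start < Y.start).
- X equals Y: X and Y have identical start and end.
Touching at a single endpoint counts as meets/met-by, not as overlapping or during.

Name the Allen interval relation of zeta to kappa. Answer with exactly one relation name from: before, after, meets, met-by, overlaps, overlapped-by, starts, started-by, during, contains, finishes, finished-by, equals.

zeta = [t=550, t=906]; kappa = [t=839, t=884].
Compare endpoints: zeta.start < kappa.start, zeta.start < kappa.end, zeta.end > kappa.start, zeta.end > kappa.end.
That pattern is 'contains'.

contains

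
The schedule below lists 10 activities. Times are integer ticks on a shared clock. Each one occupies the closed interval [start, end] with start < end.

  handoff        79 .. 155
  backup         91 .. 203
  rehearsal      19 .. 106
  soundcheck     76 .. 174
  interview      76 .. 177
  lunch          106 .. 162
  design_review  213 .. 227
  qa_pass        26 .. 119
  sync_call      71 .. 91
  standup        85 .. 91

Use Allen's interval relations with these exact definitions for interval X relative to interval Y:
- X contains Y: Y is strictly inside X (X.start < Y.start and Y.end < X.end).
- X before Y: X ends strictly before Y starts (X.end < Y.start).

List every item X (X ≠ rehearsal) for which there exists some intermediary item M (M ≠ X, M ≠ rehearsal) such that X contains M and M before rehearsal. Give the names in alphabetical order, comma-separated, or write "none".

Target rehearsal = [19, 106].
Intermediaries M with M before rehearsal: none.
Union: none.

none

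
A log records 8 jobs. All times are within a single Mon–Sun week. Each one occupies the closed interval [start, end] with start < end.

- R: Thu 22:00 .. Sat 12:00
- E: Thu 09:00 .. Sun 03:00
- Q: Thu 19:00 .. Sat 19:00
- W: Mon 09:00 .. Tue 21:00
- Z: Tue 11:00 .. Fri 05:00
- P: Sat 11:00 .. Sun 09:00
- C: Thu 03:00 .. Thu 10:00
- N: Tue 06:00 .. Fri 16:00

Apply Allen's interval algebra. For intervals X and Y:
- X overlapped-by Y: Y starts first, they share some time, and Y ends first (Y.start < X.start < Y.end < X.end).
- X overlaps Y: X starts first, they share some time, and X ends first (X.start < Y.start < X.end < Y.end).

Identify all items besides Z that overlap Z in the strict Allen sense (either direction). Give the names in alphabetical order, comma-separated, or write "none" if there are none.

E, Q, R, W

Target Z = [Tue 11:00, Fri 05:00].
C [Thu 03:00, Thu 10:00] → during → no.
E [Thu 09:00, Sun 03:00] → overlapped-by → yes.
N [Tue 06:00, Fri 16:00] → contains → no.
P [Sat 11:00, Sun 09:00] → after → no.
Q [Thu 19:00, Sat 19:00] → overlapped-by → yes.
R [Thu 22:00, Sat 12:00] → overlapped-by → yes.
W [Mon 09:00, Tue 21:00] → overlaps → yes.
Result: E, Q, R, W.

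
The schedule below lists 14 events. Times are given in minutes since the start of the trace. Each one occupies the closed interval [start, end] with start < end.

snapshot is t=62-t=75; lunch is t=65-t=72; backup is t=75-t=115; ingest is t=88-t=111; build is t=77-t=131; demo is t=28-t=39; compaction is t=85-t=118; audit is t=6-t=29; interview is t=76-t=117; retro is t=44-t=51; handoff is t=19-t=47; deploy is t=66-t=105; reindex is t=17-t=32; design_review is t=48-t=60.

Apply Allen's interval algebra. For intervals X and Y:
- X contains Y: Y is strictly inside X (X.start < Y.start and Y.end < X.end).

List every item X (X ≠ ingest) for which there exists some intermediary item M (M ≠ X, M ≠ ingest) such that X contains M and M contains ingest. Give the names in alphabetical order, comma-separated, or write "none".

build

Target ingest = [t=88, t=111].
Intermediaries M with M contains ingest: backup, build, compaction, interview.
Via backup — items with X contains backup: none.
Via build — items with X contains build: none.
Via compaction — items with X contains compaction: build.
Via interview — items with X contains interview: none.
Union: build.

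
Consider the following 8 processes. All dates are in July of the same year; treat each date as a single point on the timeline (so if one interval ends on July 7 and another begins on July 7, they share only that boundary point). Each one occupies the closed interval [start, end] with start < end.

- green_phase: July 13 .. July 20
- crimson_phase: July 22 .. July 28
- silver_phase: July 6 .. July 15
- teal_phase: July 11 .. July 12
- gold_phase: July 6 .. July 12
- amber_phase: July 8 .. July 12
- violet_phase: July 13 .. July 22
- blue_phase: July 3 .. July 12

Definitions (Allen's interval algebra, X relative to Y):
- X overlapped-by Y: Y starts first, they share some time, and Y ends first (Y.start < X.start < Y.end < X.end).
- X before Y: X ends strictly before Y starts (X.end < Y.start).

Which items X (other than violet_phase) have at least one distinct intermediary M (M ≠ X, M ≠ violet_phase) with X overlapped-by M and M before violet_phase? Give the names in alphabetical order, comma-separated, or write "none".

silver_phase

Target violet_phase = [July 13, July 22].
Intermediaries M with M before violet_phase: amber_phase, blue_phase, gold_phase, teal_phase.
Via amber_phase — items with X overlapped-by amber_phase: none.
Via blue_phase — items with X overlapped-by blue_phase: silver_phase.
Via gold_phase — items with X overlapped-by gold_phase: none.
Via teal_phase — items with X overlapped-by teal_phase: none.
Union: silver_phase.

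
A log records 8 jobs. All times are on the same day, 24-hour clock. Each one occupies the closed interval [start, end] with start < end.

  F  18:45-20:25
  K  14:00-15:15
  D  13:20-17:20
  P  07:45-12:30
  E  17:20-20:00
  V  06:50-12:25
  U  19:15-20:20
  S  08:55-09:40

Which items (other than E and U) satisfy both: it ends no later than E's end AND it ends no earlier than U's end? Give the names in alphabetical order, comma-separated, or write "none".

Conditions: its end is no later than E's end (X.end <= 20:00) AND its end is no earlier than U's end (X.end >= 20:20).
D: end 17:20 <= 20:00? ✓; end 17:20 >= 20:20? ✗ → no.
F: end 20:25 <= 20:00? ✗; end 20:25 >= 20:20? ✓ → no.
K: end 15:15 <= 20:00? ✓; end 15:15 >= 20:20? ✗ → no.
P: end 12:30 <= 20:00? ✓; end 12:30 >= 20:20? ✗ → no.
S: end 09:40 <= 20:00? ✓; end 09:40 >= 20:20? ✗ → no.
V: end 12:25 <= 20:00? ✓; end 12:25 >= 20:20? ✗ → no.
Result: none.

none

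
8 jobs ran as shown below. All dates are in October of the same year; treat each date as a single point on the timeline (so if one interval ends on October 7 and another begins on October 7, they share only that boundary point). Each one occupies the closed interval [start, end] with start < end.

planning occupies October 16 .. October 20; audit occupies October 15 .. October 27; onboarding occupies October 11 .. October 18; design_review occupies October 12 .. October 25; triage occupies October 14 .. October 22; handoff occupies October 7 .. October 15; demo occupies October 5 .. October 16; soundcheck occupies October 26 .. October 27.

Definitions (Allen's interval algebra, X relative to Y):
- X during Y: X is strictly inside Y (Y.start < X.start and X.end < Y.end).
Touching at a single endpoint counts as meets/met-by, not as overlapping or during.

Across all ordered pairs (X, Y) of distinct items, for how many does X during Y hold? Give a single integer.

5

Checking all 56 ordered pairs for relation 'during'; matching pairs in alphabetical order:
(handoff, demo): handoff during demo ✓
(planning, audit): planning during audit ✓
(planning, design_review): planning during design_review ✓
(planning, triage): planning during triage ✓
(triage, design_review): triage during design_review ✓
Count: 5.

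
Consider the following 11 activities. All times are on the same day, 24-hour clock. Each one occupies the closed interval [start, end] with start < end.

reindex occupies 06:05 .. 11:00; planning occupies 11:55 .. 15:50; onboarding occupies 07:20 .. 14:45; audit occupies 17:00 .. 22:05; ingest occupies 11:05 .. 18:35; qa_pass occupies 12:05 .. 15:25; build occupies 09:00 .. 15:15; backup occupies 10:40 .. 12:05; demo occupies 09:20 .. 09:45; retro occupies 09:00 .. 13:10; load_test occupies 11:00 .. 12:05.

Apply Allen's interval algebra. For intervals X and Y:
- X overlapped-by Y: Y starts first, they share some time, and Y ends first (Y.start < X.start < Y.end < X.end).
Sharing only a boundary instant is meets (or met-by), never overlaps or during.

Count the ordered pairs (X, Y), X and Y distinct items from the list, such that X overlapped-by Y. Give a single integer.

19

Checking all 110 ordered pairs for relation 'overlapped-by'; matching pairs in alphabetical order:
(audit, ingest): audit overlapped-by ingest ✓
(backup, reindex): backup overlapped-by reindex ✓
(build, onboarding): build overlapped-by onboarding ✓
(build, reindex): build overlapped-by reindex ✓
(ingest, backup): ingest overlapped-by backup ✓
(ingest, build): ingest overlapped-by build ✓
(ingest, load_test): ingest overlapped-by load_test ✓
(ingest, onboarding): ingest overlapped-by onboarding ✓
(ingest, retro): ingest overlapped-by retro ✓
(onboarding, reindex): onboarding overlapped-by reindex ✓
(planning, backup): planning overlapped-by backup ✓
(planning, build): planning overlapped-by build ✓
(planning, load_test): planning overlapped-by load_test ✓
(planning, onboarding): planning overlapped-by onboarding ✓
(planning, retro): planning overlapped-by retro ✓
(qa_pass, build): qa_pass overlapped-by build ✓
(qa_pass, onboarding): qa_pass overlapped-by onboarding ✓
(qa_pass, retro): qa_pass overlapped-by retro ✓
(retro, reindex): retro overlapped-by reindex ✓
Count: 19.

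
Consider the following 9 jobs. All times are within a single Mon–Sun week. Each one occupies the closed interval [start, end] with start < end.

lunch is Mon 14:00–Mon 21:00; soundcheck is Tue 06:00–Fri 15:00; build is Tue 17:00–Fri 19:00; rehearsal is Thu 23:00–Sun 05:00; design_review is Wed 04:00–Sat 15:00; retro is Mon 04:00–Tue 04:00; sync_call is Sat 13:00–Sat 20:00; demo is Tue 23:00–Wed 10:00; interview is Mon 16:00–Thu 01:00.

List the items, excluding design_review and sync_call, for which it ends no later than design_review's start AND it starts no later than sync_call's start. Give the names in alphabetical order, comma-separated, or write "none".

lunch, retro

Conditions: its end is no later than design_review's start (X.end <= Wed 04:00) AND its start is no later than sync_call's start (X.start <= Sat 13:00).
build: end Fri 19:00 <= Wed 04:00? ✗; start Tue 17:00 <= Sat 13:00? ✓ → no.
demo: end Wed 10:00 <= Wed 04:00? ✗; start Tue 23:00 <= Sat 13:00? ✓ → no.
interview: end Thu 01:00 <= Wed 04:00? ✗; start Mon 16:00 <= Sat 13:00? ✓ → no.
lunch: end Mon 21:00 <= Wed 04:00? ✓; start Mon 14:00 <= Sat 13:00? ✓ → yes.
rehearsal: end Sun 05:00 <= Wed 04:00? ✗; start Thu 23:00 <= Sat 13:00? ✓ → no.
retro: end Tue 04:00 <= Wed 04:00? ✓; start Mon 04:00 <= Sat 13:00? ✓ → yes.
soundcheck: end Fri 15:00 <= Wed 04:00? ✗; start Tue 06:00 <= Sat 13:00? ✓ → no.
Result: lunch, retro.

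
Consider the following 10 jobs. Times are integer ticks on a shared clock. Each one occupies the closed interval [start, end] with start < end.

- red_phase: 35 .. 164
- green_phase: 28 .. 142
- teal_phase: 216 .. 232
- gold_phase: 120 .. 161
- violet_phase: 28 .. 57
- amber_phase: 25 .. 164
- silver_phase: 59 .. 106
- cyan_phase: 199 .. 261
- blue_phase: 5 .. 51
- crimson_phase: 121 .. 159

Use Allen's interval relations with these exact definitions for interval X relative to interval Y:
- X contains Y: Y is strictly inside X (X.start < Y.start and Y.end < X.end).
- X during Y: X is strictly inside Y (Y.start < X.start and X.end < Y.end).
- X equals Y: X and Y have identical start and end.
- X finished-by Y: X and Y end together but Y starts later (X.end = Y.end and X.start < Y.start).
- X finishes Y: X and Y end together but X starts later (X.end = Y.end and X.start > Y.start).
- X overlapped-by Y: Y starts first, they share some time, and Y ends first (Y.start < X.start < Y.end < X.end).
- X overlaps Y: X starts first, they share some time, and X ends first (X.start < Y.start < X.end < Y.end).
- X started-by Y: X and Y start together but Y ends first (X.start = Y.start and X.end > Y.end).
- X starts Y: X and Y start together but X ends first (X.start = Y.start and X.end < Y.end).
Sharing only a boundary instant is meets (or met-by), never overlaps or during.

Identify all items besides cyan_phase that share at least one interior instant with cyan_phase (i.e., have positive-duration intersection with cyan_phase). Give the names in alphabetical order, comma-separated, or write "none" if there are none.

Target cyan_phase = [199, 261].
amber_phase [25, 164] → before → no.
blue_phase [5, 51] → before → no.
crimson_phase [121, 159] → before → no.
gold_phase [120, 161] → before → no.
green_phase [28, 142] → before → no.
red_phase [35, 164] → before → no.
silver_phase [59, 106] → before → no.
teal_phase [216, 232] → during → yes.
violet_phase [28, 57] → before → no.
Result: teal_phase.

teal_phase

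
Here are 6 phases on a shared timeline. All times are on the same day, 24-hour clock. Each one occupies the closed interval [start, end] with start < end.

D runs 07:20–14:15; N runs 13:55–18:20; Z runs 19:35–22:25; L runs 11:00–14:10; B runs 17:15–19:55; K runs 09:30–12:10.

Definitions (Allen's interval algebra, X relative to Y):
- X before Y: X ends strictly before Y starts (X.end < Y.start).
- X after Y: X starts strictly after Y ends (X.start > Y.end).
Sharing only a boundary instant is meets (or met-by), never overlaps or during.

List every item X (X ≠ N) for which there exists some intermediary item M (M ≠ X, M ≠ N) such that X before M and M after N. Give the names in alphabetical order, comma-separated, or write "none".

Target N = [13:55, 18:20].
Intermediaries M with M after N: Z.
Via Z — items with X before Z: D, K, L.
Union: D, K, L.

D, K, L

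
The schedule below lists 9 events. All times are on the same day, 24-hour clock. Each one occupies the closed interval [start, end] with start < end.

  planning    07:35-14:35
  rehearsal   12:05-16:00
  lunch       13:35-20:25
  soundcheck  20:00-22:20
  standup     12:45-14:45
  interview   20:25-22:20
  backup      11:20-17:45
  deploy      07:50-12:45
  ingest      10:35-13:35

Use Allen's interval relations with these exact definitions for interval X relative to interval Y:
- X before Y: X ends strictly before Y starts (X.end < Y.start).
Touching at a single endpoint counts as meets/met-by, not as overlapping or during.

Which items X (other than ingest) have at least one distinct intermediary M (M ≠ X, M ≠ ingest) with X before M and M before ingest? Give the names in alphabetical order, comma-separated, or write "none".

Target ingest = [10:35, 13:35].
Intermediaries M with M before ingest: none.
Union: none.

none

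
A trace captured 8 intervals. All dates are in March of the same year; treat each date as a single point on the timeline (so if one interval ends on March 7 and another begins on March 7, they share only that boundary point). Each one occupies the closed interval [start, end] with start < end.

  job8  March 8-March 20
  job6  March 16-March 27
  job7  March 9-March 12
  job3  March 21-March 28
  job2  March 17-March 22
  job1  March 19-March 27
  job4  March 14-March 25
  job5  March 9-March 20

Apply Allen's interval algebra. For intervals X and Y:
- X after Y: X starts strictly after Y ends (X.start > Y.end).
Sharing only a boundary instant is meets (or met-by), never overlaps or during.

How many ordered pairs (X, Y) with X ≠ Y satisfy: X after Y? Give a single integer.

7

Checking all 56 ordered pairs for relation 'after'; matching pairs in alphabetical order:
(job1, job7): job1 after job7 ✓
(job2, job7): job2 after job7 ✓
(job3, job5): job3 after job5 ✓
(job3, job7): job3 after job7 ✓
(job3, job8): job3 after job8 ✓
(job4, job7): job4 after job7 ✓
(job6, job7): job6 after job7 ✓
Count: 7.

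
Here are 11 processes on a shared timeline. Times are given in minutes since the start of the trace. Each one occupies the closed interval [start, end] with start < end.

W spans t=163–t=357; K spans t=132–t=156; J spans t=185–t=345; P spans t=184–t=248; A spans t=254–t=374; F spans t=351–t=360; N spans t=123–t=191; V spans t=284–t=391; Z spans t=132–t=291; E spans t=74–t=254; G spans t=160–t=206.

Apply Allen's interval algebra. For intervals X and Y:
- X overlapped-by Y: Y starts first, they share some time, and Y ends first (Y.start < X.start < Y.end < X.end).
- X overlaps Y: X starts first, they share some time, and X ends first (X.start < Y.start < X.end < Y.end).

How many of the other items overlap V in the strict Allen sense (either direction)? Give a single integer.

Target V = [t=284, t=391].
A [t=254, t=374] → overlaps → counts.
E [t=74, t=254] → before → no.
F [t=351, t=360] → during → no.
G [t=160, t=206] → before → no.
J [t=185, t=345] → overlaps → counts.
K [t=132, t=156] → before → no.
N [t=123, t=191] → before → no.
P [t=184, t=248] → before → no.
W [t=163, t=357] → overlaps → counts.
Z [t=132, t=291] → overlaps → counts.
Total: 4.

4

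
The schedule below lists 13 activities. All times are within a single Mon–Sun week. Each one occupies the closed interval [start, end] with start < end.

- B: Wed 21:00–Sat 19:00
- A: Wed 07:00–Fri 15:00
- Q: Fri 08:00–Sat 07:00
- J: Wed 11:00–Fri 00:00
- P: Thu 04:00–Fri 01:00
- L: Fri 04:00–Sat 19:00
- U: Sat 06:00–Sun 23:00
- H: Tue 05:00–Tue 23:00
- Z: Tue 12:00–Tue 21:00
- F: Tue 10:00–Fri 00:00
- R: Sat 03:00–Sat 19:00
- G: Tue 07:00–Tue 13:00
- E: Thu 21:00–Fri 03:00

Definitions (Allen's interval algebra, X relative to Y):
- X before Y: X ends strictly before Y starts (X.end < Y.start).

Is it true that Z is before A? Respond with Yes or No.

Yes

Z = [Tue 12:00, Tue 21:00], A = [Wed 07:00, Fri 15:00].
Actual relation of Z to A: before.
Asked whether 'before' holds → Yes.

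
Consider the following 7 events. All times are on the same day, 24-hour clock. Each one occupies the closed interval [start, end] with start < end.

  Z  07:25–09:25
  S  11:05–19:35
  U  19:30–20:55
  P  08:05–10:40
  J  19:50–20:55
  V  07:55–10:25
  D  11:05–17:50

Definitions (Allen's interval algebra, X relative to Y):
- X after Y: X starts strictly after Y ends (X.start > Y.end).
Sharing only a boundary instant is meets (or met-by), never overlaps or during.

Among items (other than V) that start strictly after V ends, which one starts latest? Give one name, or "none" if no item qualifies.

J

Target V = [07:55, 10:25].
D [11:05, 17:50] → after → candidate.
J [19:50, 20:55] → after → candidate.
P [08:05, 10:40] → overlapped-by → excluded.
S [11:05, 19:35] → after → candidate.
U [19:30, 20:55] → after → candidate.
Z [07:25, 09:25] → overlaps → excluded.
Among candidates, latest start is 19:50 → J.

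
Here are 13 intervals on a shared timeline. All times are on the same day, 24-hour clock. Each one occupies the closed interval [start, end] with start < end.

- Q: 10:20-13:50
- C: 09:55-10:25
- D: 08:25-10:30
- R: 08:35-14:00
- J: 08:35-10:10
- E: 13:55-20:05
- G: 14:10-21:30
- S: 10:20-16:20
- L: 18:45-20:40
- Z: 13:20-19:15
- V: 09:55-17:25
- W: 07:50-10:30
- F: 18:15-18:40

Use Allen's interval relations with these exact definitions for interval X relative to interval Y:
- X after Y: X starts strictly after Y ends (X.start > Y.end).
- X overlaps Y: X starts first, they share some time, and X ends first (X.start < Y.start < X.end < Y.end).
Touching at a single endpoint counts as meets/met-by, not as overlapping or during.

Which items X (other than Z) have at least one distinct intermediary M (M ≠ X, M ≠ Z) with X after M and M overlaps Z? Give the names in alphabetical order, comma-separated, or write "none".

Target Z = [13:20, 19:15].
Intermediaries M with M overlaps Z: Q, R, S, V.
Via Q — items with X after Q: E, F, G, L.
Via R — items with X after R: F, G, L.
Via S — items with X after S: F, L.
Via V — items with X after V: F, L.
Union: E, F, G, L.

E, F, G, L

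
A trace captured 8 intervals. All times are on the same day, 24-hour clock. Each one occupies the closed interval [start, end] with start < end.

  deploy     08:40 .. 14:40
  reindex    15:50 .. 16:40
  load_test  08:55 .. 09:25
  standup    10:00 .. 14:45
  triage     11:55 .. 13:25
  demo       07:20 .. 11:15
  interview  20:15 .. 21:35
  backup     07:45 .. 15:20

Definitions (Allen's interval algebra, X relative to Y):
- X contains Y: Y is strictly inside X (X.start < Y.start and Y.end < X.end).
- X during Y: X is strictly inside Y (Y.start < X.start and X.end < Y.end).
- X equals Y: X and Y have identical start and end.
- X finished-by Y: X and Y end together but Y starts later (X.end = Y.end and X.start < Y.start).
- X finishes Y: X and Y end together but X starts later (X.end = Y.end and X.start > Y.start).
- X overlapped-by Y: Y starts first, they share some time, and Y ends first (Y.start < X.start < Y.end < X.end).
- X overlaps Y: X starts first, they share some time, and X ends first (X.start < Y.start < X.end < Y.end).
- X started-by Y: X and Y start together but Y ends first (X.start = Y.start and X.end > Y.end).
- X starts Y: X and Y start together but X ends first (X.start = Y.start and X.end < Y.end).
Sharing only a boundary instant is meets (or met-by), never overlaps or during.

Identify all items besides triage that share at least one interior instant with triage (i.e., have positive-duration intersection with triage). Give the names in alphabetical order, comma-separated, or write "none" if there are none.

backup, deploy, standup

Target triage = [11:55, 13:25].
backup [07:45, 15:20] → contains → yes.
demo [07:20, 11:15] → before → no.
deploy [08:40, 14:40] → contains → yes.
interview [20:15, 21:35] → after → no.
load_test [08:55, 09:25] → before → no.
reindex [15:50, 16:40] → after → no.
standup [10:00, 14:45] → contains → yes.
Result: backup, deploy, standup.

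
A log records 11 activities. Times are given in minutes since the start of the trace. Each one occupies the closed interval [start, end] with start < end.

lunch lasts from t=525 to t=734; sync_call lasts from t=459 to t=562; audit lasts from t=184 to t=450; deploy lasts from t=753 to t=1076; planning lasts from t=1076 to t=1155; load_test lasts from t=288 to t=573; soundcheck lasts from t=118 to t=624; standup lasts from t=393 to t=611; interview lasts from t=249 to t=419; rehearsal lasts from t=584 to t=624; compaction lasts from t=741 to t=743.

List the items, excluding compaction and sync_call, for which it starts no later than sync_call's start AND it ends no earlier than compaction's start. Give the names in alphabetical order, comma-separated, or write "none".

Conditions: its start is no later than sync_call's start (X.start <= t=459) AND its end is no earlier than compaction's start (X.end >= t=741).
audit: start t=184 <= t=459? ✓; end t=450 >= t=741? ✗ → no.
deploy: start t=753 <= t=459? ✗; end t=1076 >= t=741? ✓ → no.
interview: start t=249 <= t=459? ✓; end t=419 >= t=741? ✗ → no.
load_test: start t=288 <= t=459? ✓; end t=573 >= t=741? ✗ → no.
lunch: start t=525 <= t=459? ✗; end t=734 >= t=741? ✗ → no.
planning: start t=1076 <= t=459? ✗; end t=1155 >= t=741? ✓ → no.
rehearsal: start t=584 <= t=459? ✗; end t=624 >= t=741? ✗ → no.
soundcheck: start t=118 <= t=459? ✓; end t=624 >= t=741? ✗ → no.
standup: start t=393 <= t=459? ✓; end t=611 >= t=741? ✗ → no.
Result: none.

none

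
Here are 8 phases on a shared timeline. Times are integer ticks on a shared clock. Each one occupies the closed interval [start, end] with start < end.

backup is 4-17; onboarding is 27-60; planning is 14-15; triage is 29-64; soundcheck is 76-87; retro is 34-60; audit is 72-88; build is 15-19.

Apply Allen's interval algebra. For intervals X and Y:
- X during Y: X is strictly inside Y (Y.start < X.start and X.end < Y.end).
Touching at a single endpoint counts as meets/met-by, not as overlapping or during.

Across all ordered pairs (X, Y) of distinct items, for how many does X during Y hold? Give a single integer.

Checking all 56 ordered pairs for relation 'during'; matching pairs in alphabetical order:
(planning, backup): planning during backup ✓
(retro, triage): retro during triage ✓
(soundcheck, audit): soundcheck during audit ✓
Count: 3.

3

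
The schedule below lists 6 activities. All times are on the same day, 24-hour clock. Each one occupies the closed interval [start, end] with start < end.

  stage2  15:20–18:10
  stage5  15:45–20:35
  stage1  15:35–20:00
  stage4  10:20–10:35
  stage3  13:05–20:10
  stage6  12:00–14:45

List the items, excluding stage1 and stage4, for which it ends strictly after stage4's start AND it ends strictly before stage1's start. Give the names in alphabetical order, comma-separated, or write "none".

Conditions: its end is strictly after stage4's start (X.end > 10:20) AND its end is strictly before stage1's start (X.end < 15:35).
stage2: end 18:10 > 10:20? ✓; end 18:10 < 15:35? ✗ → no.
stage3: end 20:10 > 10:20? ✓; end 20:10 < 15:35? ✗ → no.
stage5: end 20:35 > 10:20? ✓; end 20:35 < 15:35? ✗ → no.
stage6: end 14:45 > 10:20? ✓; end 14:45 < 15:35? ✓ → yes.
Result: stage6.

stage6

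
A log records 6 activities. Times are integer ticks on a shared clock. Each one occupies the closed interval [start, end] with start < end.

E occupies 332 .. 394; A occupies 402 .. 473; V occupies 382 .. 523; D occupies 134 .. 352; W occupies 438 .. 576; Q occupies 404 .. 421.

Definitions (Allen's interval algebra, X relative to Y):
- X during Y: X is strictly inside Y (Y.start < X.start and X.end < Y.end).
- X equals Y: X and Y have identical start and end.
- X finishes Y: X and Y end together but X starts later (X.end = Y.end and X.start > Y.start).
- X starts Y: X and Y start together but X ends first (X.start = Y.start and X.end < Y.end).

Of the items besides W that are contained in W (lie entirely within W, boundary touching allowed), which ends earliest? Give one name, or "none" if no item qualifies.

none

Target W = [438, 576].
A [402, 473] → overlaps → excluded.
D [134, 352] → before → excluded.
E [332, 394] → before → excluded.
Q [404, 421] → before → excluded.
V [382, 523] → overlaps → excluded.
No candidates → none.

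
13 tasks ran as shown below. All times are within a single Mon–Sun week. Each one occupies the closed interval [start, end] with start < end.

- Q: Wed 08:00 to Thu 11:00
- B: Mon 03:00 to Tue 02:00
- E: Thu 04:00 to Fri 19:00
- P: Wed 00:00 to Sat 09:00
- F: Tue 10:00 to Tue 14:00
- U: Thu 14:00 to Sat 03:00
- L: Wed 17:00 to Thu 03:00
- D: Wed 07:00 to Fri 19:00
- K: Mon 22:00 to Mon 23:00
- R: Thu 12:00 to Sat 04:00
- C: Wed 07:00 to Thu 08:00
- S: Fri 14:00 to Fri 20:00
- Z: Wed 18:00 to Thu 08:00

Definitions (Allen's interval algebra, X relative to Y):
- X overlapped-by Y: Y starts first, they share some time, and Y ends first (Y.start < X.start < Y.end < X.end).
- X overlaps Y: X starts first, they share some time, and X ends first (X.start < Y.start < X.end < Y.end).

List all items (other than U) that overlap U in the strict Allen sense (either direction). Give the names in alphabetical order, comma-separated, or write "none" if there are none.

D, E

Target U = [Thu 14:00, Sat 03:00].
B [Mon 03:00, Tue 02:00] → before → no.
C [Wed 07:00, Thu 08:00] → before → no.
D [Wed 07:00, Fri 19:00] → overlaps → yes.
E [Thu 04:00, Fri 19:00] → overlaps → yes.
F [Tue 10:00, Tue 14:00] → before → no.
K [Mon 22:00, Mon 23:00] → before → no.
L [Wed 17:00, Thu 03:00] → before → no.
P [Wed 00:00, Sat 09:00] → contains → no.
Q [Wed 08:00, Thu 11:00] → before → no.
R [Thu 12:00, Sat 04:00] → contains → no.
S [Fri 14:00, Fri 20:00] → during → no.
Z [Wed 18:00, Thu 08:00] → before → no.
Result: D, E.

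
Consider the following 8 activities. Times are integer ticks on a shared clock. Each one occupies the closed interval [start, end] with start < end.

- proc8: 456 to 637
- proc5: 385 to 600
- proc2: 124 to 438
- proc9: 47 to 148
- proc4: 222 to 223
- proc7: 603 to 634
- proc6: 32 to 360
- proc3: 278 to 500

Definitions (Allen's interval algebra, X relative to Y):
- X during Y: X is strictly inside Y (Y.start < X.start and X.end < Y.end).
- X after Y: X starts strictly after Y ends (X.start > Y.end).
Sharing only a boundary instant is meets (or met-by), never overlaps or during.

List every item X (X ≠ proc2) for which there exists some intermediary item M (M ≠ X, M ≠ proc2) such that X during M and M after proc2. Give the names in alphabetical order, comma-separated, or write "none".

Target proc2 = [124, 438].
Intermediaries M with M after proc2: proc7, proc8.
Via proc7 — items with X during proc7: none.
Via proc8 — items with X during proc8: proc7.
Union: proc7.

proc7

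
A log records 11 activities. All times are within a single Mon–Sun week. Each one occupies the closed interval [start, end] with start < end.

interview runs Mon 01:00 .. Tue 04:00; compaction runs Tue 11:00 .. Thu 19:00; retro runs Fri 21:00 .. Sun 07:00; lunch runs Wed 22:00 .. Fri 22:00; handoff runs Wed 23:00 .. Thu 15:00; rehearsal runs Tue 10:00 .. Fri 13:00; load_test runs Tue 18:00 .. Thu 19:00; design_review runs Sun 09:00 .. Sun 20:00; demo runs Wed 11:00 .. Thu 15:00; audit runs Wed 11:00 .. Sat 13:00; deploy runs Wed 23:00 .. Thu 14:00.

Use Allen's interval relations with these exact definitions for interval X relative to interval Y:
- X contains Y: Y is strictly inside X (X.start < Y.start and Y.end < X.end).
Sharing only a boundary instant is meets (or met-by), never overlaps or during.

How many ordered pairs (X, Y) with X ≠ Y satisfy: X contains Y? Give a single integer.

17

Checking all 110 ordered pairs for relation 'contains'; matching pairs in alphabetical order:
(audit, deploy): audit contains deploy ✓
(audit, handoff): audit contains handoff ✓
(audit, lunch): audit contains lunch ✓
(compaction, demo): compaction contains demo ✓
(compaction, deploy): compaction contains deploy ✓
(compaction, handoff): compaction contains handoff ✓
(demo, deploy): demo contains deploy ✓
(load_test, demo): load_test contains demo ✓
(load_test, deploy): load_test contains deploy ✓
(load_test, handoff): load_test contains handoff ✓
(lunch, deploy): lunch contains deploy ✓
(lunch, handoff): lunch contains handoff ✓
(rehearsal, compaction): rehearsal contains compaction ✓
(rehearsal, demo): rehearsal contains demo ✓
(rehearsal, deploy): rehearsal contains deploy ✓
(rehearsal, handoff): rehearsal contains handoff ✓
(rehearsal, load_test): rehearsal contains load_test ✓
Count: 17.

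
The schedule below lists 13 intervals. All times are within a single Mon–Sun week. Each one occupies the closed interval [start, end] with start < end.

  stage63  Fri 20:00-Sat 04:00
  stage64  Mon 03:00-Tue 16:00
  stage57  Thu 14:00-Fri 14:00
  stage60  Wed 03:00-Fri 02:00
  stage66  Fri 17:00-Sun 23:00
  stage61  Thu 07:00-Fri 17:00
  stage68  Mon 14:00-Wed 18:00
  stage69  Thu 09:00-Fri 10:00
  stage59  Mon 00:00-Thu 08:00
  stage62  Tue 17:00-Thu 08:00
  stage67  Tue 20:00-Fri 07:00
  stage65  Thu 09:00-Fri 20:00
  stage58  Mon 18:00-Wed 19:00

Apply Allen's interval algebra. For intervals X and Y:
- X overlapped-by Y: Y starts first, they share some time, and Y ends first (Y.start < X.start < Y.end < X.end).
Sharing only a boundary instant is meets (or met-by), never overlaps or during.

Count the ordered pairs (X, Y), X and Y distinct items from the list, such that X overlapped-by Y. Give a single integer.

Checking all 156 ordered pairs for relation 'overlapped-by'; matching pairs in alphabetical order:
(stage57, stage60): stage57 overlapped-by stage60 ✓
(stage57, stage67): stage57 overlapped-by stage67 ✓
(stage57, stage69): stage57 overlapped-by stage69 ✓
(stage58, stage64): stage58 overlapped-by stage64 ✓
(stage58, stage68): stage58 overlapped-by stage68 ✓
(stage60, stage58): stage60 overlapped-by stage58 ✓
(stage60, stage59): stage60 overlapped-by stage59 ✓
(stage60, stage62): stage60 overlapped-by stage62 ✓
(stage60, stage68): stage60 overlapped-by stage68 ✓
(stage61, stage59): stage61 overlapped-by stage59 ✓
(stage61, stage60): stage61 overlapped-by stage60 ✓
(stage61, stage62): stage61 overlapped-by stage62 ✓
(stage61, stage67): stage61 overlapped-by stage67 ✓
(stage62, stage58): stage62 overlapped-by stage58 ✓
(stage62, stage68): stage62 overlapped-by stage68 ✓
(stage65, stage60): stage65 overlapped-by stage60 ✓
(stage65, stage61): stage65 overlapped-by stage61 ✓
(stage65, stage67): stage65 overlapped-by stage67 ✓
(stage66, stage65): stage66 overlapped-by stage65 ✓
(stage67, stage58): stage67 overlapped-by stage58 ✓
(stage67, stage59): stage67 overlapped-by stage59 ✓
(stage67, stage62): stage67 overlapped-by stage62 ✓
(stage67, stage68): stage67 overlapped-by stage68 ✓
(stage68, stage64): stage68 overlapped-by stage64 ✓
... plus 2 further pairs not listed.
Count: 26.

26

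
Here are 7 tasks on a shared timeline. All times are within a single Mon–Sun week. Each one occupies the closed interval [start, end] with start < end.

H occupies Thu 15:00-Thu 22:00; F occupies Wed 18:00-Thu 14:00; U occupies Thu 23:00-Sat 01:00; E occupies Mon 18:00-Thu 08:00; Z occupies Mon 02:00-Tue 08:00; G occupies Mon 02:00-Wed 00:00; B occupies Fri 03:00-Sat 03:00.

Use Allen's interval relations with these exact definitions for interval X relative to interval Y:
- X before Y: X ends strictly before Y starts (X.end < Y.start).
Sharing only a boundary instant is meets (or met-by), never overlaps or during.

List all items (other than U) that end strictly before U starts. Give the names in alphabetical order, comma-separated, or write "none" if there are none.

E, F, G, H, Z

Target U = [Thu 23:00, Sat 01:00].
B [Fri 03:00, Sat 03:00] → overlapped-by → no.
E [Mon 18:00, Thu 08:00] → before → yes.
F [Wed 18:00, Thu 14:00] → before → yes.
G [Mon 02:00, Wed 00:00] → before → yes.
H [Thu 15:00, Thu 22:00] → before → yes.
Z [Mon 02:00, Tue 08:00] → before → yes.
Result: E, F, G, H, Z.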